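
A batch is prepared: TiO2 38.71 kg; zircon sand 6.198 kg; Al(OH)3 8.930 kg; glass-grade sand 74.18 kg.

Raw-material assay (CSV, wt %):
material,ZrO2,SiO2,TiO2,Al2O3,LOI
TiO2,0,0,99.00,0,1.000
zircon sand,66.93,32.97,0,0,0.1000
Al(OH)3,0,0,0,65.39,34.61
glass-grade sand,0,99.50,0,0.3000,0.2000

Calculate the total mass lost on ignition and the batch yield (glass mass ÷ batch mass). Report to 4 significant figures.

LOI loss = 3.632 kg; glass = 124.4 kg; yield = 97.16%

The whole derivation maintains full precision end to end; working values are displayed rounded to 4 significant figures across the worked steps. Each reported result takes exactly one rounding. All derived quantities are rebuilt in exact precision (the yield, LOI, totals, the four compositions, net glass mass) from the weighed amounts for 124.4 kg of glass as quoted within problem or answer.
LOI of each material in turn:
  TiO2: 38.71 × 0.01000 = 0.3871 kg
  zircon sand: 6.198 × 0.001000 = 0.006198 kg
  Al(OH)3: 8.930 × 0.3461 = 3.091 kg
  glass-grade sand: 74.18 × 0.002000 = 0.1484 kg
Total LOI = 3.632 kg
Glass = batch − LOI = 128.0 − 3.632 = 124.4 kg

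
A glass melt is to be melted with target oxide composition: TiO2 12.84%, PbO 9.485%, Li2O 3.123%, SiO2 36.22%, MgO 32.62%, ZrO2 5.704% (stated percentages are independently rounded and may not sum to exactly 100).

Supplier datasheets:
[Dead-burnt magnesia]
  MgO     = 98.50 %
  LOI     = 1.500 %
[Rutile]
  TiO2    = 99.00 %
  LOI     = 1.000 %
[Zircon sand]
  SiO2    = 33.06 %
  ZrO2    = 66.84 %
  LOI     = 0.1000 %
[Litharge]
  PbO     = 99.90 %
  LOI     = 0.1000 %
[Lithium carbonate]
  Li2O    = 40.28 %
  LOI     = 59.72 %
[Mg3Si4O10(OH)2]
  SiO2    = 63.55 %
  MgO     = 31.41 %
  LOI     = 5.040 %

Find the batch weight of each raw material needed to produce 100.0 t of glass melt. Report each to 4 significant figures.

Batch per 100.0 t glass melt:
  Dead-burnt magnesia: 16.36 t
  Rutile: 12.97 t
  Zircon sand: 8.534 t
  Litharge: 9.494 t
  Lithium carbonate: 7.753 t
  Mg3Si4O10(OH)2: 52.56 t
Total batch = 107.7 t; LOI loss = 7.672 t; yield = 92.87%

Working values are displayed, rounded to four significant figures, in the working; exact precision is carried throughout; a single rounding yields every reported number — all derived quantities, which include the totals, the yield, net glass mass, the six compositions, LOI, are re-derived in full float precision, as written in the problem or answer text, using the weight values on 100.0 t of glass.
Target masses of each oxide per 100.0 t glass melt:
  TiO2: 12.84% × 100.0 = 12.84 t
  PbO: 9.485% × 100.0 = 9.485 t
  Li2O: 3.123% × 100.0 = 3.123 t
  SiO2: 36.22% × 100.0 = 36.22 t
  MgO: 32.62% × 100.0 = 32.62 t
  ZrO2: 5.704% × 100.0 = 5.704 t
A balance pass over the oxides, per the reported batch figures, at the basis given (target by target, the sums agree inside rounding margins):
  TiO2: 12.97·0.9900 = 12.84 t (target 12.84 t)
  PbO: 9.494·0.9990 = 9.485 t (target 9.485 t)
  Li2O: 7.753·0.4028 = 3.123 t (target 3.123 t)
  SiO2: 8.534·0.3306 + 52.56·0.6355 = 36.22 t (target 36.22 t)
  MgO: 16.36·0.9850 + 52.56·0.3141 = 32.62 t (target 32.62 t)
  ZrO2: 8.534·0.6684 = 5.704 t (target 5.704 t)
Glass-mass closure: batch Σ − ignition loss = 100.0 t (oxide target masses add up to 99.99 t; against the stated basis, 100.0 t — gaps are rounding artifacts).
Adding the batch up: Σ batch = 107.7 t; loss to ignition Σ batch·LOI = 7.672 t; yield, glass over the total, = 92.87%.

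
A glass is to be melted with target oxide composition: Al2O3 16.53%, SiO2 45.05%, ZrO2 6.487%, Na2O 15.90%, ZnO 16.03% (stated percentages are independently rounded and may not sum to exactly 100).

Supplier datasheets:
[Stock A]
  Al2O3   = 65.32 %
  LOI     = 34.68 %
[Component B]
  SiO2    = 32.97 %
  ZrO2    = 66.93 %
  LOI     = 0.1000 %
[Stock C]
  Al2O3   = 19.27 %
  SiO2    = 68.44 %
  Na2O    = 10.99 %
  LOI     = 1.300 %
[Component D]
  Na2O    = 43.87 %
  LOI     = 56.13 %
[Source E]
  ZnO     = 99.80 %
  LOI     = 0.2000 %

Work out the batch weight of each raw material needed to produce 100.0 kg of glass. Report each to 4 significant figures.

Batch per 100.0 kg glass:
  Stock A: 7.265 kg
  Component B: 9.692 kg
  Stock C: 61.15 kg
  Component D: 20.92 kg
  Source E: 16.06 kg
Total batch = 115.1 kg; LOI loss = 15.10 kg; yield = 86.88%

In-progress results are shown rounded to four significant digits in the working. The whole derivation maintains full float precision all the way through. Exactly one rounding goes into every reported value — derived quantities (five oxide percentages, LOI, totals, the yield, glass mass) are re-derived from the weighed amounts for 100.0 kg of glass at full float precision exactly as shown in the question or the answer.
Oxide-by-oxide targets in 100.0 kg glass:
  Al2O3: 16.53% × 100.0 = 16.53 kg
  SiO2: 45.05% × 100.0 = 45.05 kg
  ZrO2: 6.487% × 100.0 = 6.487 kg
  Na2O: 15.90% × 100.0 = 15.90 kg
  ZnO: 16.03% × 100.0 = 16.03 kg
Per-oxide balance check using the reported weights, under the basis named above (every target is met by its sum modulo rounding of the values):
  Al2O3: 7.265·0.6532 + 61.15·0.1927 = 16.53 kg (target 16.53 kg)
  SiO2: 9.692·0.3297 + 61.15·0.6844 = 45.05 kg (target 45.05 kg)
  ZrO2: 9.692·0.6693 = 6.487 kg (target 6.487 kg)
  Na2O: 61.15·0.1099 + 20.92·0.4387 = 15.90 kg (target 15.90 kg)
  ZnO: 16.06·0.9980 = 16.03 kg (target 16.03 kg)
Mass balance on the glass: Σ batch − LOI loss = 99.99 kg (oxide target masses add up to 100.0 kg; against the stated basis, 100.0 kg — differing by rounding only).
Summing the batch: Σ batch = 115.1 kg; ignition loss, Σ(batch × LOI) = 15.10 kg; as yield: glass ÷ batch → 86.88%.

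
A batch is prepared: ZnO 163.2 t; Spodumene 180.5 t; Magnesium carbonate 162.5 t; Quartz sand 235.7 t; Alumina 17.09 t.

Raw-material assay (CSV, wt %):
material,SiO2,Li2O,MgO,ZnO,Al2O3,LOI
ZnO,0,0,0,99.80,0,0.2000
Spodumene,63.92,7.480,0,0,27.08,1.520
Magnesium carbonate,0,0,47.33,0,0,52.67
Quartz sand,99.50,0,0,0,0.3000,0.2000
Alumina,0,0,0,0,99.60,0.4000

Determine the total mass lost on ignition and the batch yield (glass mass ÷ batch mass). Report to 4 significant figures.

Every computation holds full precision through the solve. Values along the way appear rounded to four significant digits in the printout. Every reported value is rounded once only; derived quantities, which include LOI, the totals, the five compositions, net glass mass, the yield, are re-derived at full float precision, as set out in question or answer, from the batch weights at 669.8 t of glass.
Per-material ignition loss:
  ZnO: 163.2 × 0.002000 = 0.3264 t
  Spodumene: 180.5 × 0.01520 = 2.744 t
  Magnesium carbonate: 162.5 × 0.5267 = 85.59 t
  Quartz sand: 235.7 × 0.002000 = 0.4714 t
  Alumina: 17.09 × 0.004000 = 0.06836 t
Total LOI = 89.20 t
Glass = batch − LOI = 759.0 − 89.20 = 669.8 t

LOI loss = 89.20 t; glass = 669.8 t; yield = 88.25%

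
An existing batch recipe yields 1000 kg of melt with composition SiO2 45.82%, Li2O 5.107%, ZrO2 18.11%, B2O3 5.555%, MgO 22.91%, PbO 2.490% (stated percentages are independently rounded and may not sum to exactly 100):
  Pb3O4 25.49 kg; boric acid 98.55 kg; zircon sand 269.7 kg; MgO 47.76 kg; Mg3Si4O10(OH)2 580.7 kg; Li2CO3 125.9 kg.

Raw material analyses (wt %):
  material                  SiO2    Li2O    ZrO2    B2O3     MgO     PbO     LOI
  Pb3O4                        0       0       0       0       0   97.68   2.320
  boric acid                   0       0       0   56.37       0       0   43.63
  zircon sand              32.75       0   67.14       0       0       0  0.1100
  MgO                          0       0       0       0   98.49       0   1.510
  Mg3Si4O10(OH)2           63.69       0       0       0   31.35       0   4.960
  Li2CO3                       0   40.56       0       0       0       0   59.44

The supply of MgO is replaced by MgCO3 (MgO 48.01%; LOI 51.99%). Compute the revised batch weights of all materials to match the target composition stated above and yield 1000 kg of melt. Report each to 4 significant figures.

Revised batch per 1000 kg melt:
  Pb3O4: 25.49 kg
  boric acid: 98.55 kg
  zircon sand: 269.7 kg
  MgCO3: 97.99 kg
  Mg3Si4O10(OH)2: 580.7 kg
  Li2CO3: 125.9 kg
Total batch = 1198 kg; LOI loss = 198.5 kg

Every computation carries full float precision in every operation. In-progress results are displayed, with 4-significant-figure rounding, in the working — exactly one rounding goes into every reported figure; derived quantities, including six oxide percentages, yield, totals, net glass mass, LOI, are rebuilt from the weighed amounts on 1000 kg of glass in exact precision, exactly as printed in question or answer.
The oxide mass targets at 1000 kg melt:
  SiO2: 45.82% × 1000 = 458.2 kg
  Li2O: 5.107% × 1000 = 51.07 kg
  ZrO2: 18.11% × 1000 = 181.1 kg
  B2O3: 5.555% × 1000 = 55.55 kg
  MgO: 22.91% × 1000 = 229.1 kg
  PbO: 2.490% × 1000 = 24.90 kg
Checking each oxide sum working from each reported weight, for the quoted basis mass (summed amounts equal target values up to rounding of the answer):
  SiO2: 269.7·0.3275 + 580.7·0.6369 = 458.2 kg (target 458.2 kg)
  Li2O: 125.9·0.4056 = 51.07 kg (target 51.07 kg)
  ZrO2: 269.7·0.6714 = 181.1 kg (target 181.1 kg)
  B2O3: 98.55·0.5637 = 55.55 kg (target 55.55 kg)
  MgO: 97.99·0.4801 + 580.7·0.3135 = 229.1 kg (target 229.1 kg)
  PbO: 25.49·0.9768 = 24.90 kg (target 24.90 kg)
Glass-mass sanity pass: batch total minus LOI = 999.9 kg (per-oxide target masses sum to 999.9 kg; stated basis 1000 kg — rounding explains the deltas).
Batch grand total — Σ batch = 1198 kg; the LOI term Σ batch·LOI equals 198.5 kg; yield, glass over the total, = 83.44%.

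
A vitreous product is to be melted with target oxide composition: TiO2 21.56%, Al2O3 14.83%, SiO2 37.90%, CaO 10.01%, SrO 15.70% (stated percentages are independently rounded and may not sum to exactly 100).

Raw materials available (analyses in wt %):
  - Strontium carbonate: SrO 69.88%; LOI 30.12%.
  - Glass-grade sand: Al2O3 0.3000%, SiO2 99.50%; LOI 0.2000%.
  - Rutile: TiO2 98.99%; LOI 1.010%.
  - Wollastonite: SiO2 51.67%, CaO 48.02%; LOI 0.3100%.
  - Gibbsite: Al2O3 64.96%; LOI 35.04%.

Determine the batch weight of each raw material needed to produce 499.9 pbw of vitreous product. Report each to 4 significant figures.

Batch per 499.9 pbw vitreous product:
  Strontium carbonate: 112.3 pbw
  Glass-grade sand: 136.3 pbw
  Rutile: 108.9 pbw
  Wollastonite: 104.2 pbw
  Gibbsite: 113.5 pbw
Total batch = 575.2 pbw; LOI loss = 75.29 pbw; yield = 86.91%

Intermediates are shown, rounded to 4 significant digits, as written — the whole derivation runs at full float precision all the way through — each reported result is rounded just once; derived quantities, including totals, net glass mass, ignition loss, yield, the five compositions, are carried using the weight values on 499.9 pbw of glass at full float precision as written in either problem or answer.
Target masses of each oxide per 499.9 pbw vitreous product:
  TiO2: 21.56% × 499.9 = 107.8 pbw
  Al2O3: 14.83% × 499.9 = 74.14 pbw
  SiO2: 37.90% × 499.9 = 189.5 pbw
  CaO: 10.01% × 499.9 = 50.04 pbw
  SrO: 15.70% × 499.9 = 78.48 pbw
Sums-versus-targets review per the reported batch figures, per the basis as stated (every target is met by its sum net of answer rounding effects):
  TiO2: 108.9·0.9899 = 107.8 pbw (target 107.8 pbw)
  Al2O3: 136.3·0.003000 + 113.5·0.6496 = 74.14 pbw (target 74.14 pbw)
  SiO2: 136.3·0.9950 + 104.2·0.5167 = 189.5 pbw (target 189.5 pbw)
  CaO: 104.2·0.4802 = 50.04 pbw (target 50.04 pbw)
  SrO: 112.3·0.6988 = 78.48 pbw (target 78.48 pbw)
Glass-mass closure: whole batch net of LOI = 499.9 pbw (the Σ of target masses is 499.9 pbw; versus the stated basis of 499.9 pbw — any gap is answer rounding).
Summing the batch: Σ batch = 575.2 pbw; ignition loss, Σ(batch × LOI) = 75.29 pbw; yield: glass divided by total = 86.91%.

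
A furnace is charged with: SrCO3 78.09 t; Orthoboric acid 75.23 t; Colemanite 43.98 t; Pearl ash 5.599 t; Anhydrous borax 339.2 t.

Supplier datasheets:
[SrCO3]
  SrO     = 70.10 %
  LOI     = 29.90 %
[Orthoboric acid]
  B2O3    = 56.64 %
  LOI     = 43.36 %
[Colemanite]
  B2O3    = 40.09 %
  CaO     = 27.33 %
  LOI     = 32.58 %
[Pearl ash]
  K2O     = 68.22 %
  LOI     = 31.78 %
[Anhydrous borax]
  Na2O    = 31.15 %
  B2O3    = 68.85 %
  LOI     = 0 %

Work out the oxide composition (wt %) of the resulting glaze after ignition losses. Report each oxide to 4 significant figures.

All arithmetic maintains exact precision throughout — mid-chain values are shown (rounded to four significant figures) as written; each reported result takes exactly one rounding — derived quantities (LOI, totals, glass mass, five oxide percentages, the yield) are recomputed from the batch weights on 470.0 t of glass at full precision, as set out in either problem or answer.
Oxide-by-oxide delivered mass:
  K2O: 5.599·0.6822 = 3.820 t
  Na2O: 339.2·0.3115 = 105.7 t
  B2O3: 75.23·0.5664 + 43.98·0.4009 + 339.2·0.6885 = 293.8 t
  SrO: 78.09·0.7010 = 54.74 t
  CaO: 43.98·0.2733 = 12.02 t
LOI: 78.09·0.2990 + 75.23·0.4336 + 43.98·0.3258 + 5.599·0.3178 = 72.08 t
The glass mass, total less LOI, = 542.1 − 72.08 = 470.0 t (= Σ oxide masses)
percent share: oxide ÷ glass, ×100

Glass mass = 470.0 t (batch 542.1 − LOI 72.08).
Composition: K2O 0.8127%, Na2O 22.48%, B2O3 62.50%, SrO 11.65%, CaO 2.557%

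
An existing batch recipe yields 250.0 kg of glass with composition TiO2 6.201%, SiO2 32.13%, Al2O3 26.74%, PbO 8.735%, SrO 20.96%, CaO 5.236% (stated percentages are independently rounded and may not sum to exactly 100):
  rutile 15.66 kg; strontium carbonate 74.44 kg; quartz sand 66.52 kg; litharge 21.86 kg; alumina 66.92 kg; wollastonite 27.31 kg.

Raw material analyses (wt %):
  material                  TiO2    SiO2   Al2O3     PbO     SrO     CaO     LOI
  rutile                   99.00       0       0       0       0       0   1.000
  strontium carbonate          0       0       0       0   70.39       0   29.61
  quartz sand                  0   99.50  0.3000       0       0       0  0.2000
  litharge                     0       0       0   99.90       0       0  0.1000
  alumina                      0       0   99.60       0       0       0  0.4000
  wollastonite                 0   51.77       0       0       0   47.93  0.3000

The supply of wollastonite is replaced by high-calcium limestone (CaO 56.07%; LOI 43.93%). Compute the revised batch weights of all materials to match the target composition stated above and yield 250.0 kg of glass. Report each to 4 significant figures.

Revised batch per 250.0 kg glass:
  rutile: 15.66 kg
  strontium carbonate: 74.44 kg
  quartz sand: 80.73 kg
  litharge: 21.86 kg
  alumina: 66.88 kg
  high-calcium limestone: 23.35 kg
Total batch = 282.9 kg; LOI loss = 32.91 kg

Working values appear, rounded to 4 significant digits, across the worked steps; all internal work maintains exact precision through every step. Each reported number includes exactly one rounding — the derived quantities are computed in exact precision (six oxide percentages, yield, glass mass, LOI, the totals) using the weight values at 250.0 kg of glass, exactly as printed in question or answer.
Per-oxide target masses for 250.0 kg glass:
  TiO2: 6.201% × 250.0 = 15.50 kg
  SiO2: 32.13% × 250.0 = 80.32 kg
  Al2O3: 26.74% × 250.0 = 66.85 kg
  PbO: 8.735% × 250.0 = 21.84 kg
  SrO: 20.96% × 250.0 = 52.40 kg
  CaO: 5.236% × 250.0 = 13.09 kg
A balance pass over the oxides, using the reported weights, under the basis named above (sums match the target masses up to rounding of the answer):
  TiO2: 15.66·0.9900 = 15.50 kg (target 15.50 kg)
  SiO2: 80.73·0.9950 = 80.33 kg (target 80.32 kg)
  Al2O3: 80.73·0.003000 + 66.88·0.9960 = 66.85 kg (target 66.85 kg)
  PbO: 21.86·0.9990 = 21.84 kg (target 21.84 kg)
  SrO: 74.44·0.7039 = 52.40 kg (target 52.40 kg)
  CaO: 23.35·0.5607 = 13.09 kg (target 13.09 kg)
Glass-mass sanity pass: net batch after ignition = 250.0 kg (the Σ of target masses is 250.0 kg; with the basis standing at 250.0 kg — rounding explains the deltas).
Whole-batch sum: Σ batch = 282.9 kg; LOI loss = Σ batch·LOI = 32.91 kg; yield = glass ÷ total batch = 88.37%.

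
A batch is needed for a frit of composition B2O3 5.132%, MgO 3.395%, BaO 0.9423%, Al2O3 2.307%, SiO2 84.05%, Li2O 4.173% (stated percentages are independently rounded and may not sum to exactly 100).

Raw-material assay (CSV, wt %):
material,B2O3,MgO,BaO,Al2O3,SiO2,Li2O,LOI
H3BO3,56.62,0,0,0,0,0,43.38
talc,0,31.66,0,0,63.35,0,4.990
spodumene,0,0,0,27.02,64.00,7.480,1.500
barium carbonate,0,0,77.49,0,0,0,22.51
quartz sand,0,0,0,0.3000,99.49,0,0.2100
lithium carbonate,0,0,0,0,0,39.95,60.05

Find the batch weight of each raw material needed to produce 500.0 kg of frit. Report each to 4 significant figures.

Every computation holds full float precision through every step — in-progress results are displayed rounded to four significant digits as written; each reported value is rounded a single time. The derived quantities (ignition loss, six oxide percentages, yield, totals, glass mass) are recomputed from the batch weights at 500.0 kg of glass in full precision precisely as stated by the problem or answer text.
Oxide mass targets, per 500.0 kg frit:
  B2O3: 5.132% × 500.0 = 25.66 kg
  MgO: 3.395% × 500.0 = 16.98 kg
  BaO: 0.9423% × 500.0 = 4.712 kg
  Al2O3: 2.307% × 500.0 = 11.54 kg
  SiO2: 84.05% × 500.0 = 420.2 kg
  Li2O: 4.173% × 500.0 = 20.86 kg
Sums-versus-targets review from the weights as reported, versus the basis set out (sums match the target masses modulo rounding of the values):
  B2O3: 45.32·0.5662 = 25.66 kg (target 25.66 kg)
  MgO: 53.62·0.3166 = 16.98 kg (target 16.98 kg)
  BaO: 6.080·0.7749 = 4.711 kg (target 4.712 kg)
  Al2O3: 38.66·0.2702 + 363.4·0.003000 = 11.54 kg (target 11.54 kg)
  SiO2: 53.62·0.6335 + 38.66·0.6400 + 363.4·0.9949 = 420.3 kg (target 420.2 kg)
  Li2O: 38.66·0.07480 + 44.99·0.3995 = 20.87 kg (target 20.86 kg)
Glass mass check: Σ batch − LOI loss = 500.0 kg (per-oxide target masses sum to 500.0 kg; versus the stated basis of 500.0 kg — rounding explains the deltas).
Whole-batch sum: Σ batch = 552.1 kg; LOI loss = Σ batch·LOI = 52.06 kg; glass ÷ batch gives a yield of 90.57%.

Batch per 500.0 kg frit:
  H3BO3: 45.32 kg
  talc: 53.62 kg
  spodumene: 38.66 kg
  barium carbonate: 6.080 kg
  quartz sand: 363.4 kg
  lithium carbonate: 44.99 kg
Total batch = 552.1 kg; LOI loss = 52.06 kg; yield = 90.57%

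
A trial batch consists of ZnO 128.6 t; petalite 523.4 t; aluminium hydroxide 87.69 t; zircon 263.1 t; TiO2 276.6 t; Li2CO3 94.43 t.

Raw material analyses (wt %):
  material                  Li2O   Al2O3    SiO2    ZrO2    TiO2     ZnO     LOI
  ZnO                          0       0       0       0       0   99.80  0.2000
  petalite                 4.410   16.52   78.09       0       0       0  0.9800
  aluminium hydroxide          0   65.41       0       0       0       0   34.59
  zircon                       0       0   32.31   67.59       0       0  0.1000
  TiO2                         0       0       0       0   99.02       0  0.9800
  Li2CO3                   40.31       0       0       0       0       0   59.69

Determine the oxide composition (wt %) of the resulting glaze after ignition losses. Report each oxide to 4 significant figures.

Glass mass = 1279 t (batch 1374 − LOI 95.06).
Composition: Li2O 4.782%, Al2O3 11.25%, SiO2 38.61%, ZrO2 13.91%, TiO2 21.42%, ZnO 10.04%

Every computation carries exact precision through the solve. Mid-chain values are printed, with 4-significant-figure rounding, between the steps — each reported figure includes exactly one rounding; all derived quantities are computed using the weight values for 1279 t of glass in full float precision (yield, ignition loss, the totals, six oxide percentages, glass mass) as they appear in either problem or answer.
What the batch supplies per oxide:
  Li2O: 523.4·0.04410 + 94.43·0.4031 = 61.15 t
  Al2O3: 523.4·0.1652 + 87.69·0.6541 = 143.8 t
  SiO2: 523.4·0.7809 + 263.1·0.3231 = 493.7 t
  ZrO2: 263.1·0.6759 = 177.8 t
  TiO2: 276.6·0.9902 = 273.9 t
  ZnO: 128.6·0.9980 = 128.3 t
LOI: 128.6·0.002000 + 523.4·0.009800 + 87.69·0.3459 + 263.1·0.001000 + 276.6·0.009800 + 94.43·0.5969 = 95.06 t
batch − LOI leaves glass = 1374 − 95.06 = 1279 t (consistent with Σ oxide mass)
oxide / glass × 100 gives the wt %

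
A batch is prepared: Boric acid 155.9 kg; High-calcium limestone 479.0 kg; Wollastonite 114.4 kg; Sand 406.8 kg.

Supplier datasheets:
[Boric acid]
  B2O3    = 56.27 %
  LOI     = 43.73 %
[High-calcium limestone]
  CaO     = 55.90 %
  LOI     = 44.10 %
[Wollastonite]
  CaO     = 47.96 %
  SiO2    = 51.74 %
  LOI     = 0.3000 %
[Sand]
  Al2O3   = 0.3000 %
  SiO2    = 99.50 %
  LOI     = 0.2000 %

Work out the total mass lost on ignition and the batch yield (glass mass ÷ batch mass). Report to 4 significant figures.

Mid-chain values appear rounded to four significant digits across the worked steps; full precision is maintained end to end. Every reported number takes just one rounding; derived quantities are computed from the weighed amounts on 875.5 kg of glass in full precision (glass mass, the four compositions, LOI, totals, yield) as quoted within either problem or answer.
Material-by-material LOI:
  Boric acid: 155.9 × 0.4373 = 68.18 kg
  High-calcium limestone: 479.0 × 0.4410 = 211.2 kg
  Wollastonite: 114.4 × 0.003000 = 0.3432 kg
  Sand: 406.8 × 0.002000 = 0.8136 kg
Total LOI = 280.6 kg
Glass = batch − LOI = 1156 − 280.6 = 875.5 kg

LOI loss = 280.6 kg; glass = 875.5 kg; yield = 75.73%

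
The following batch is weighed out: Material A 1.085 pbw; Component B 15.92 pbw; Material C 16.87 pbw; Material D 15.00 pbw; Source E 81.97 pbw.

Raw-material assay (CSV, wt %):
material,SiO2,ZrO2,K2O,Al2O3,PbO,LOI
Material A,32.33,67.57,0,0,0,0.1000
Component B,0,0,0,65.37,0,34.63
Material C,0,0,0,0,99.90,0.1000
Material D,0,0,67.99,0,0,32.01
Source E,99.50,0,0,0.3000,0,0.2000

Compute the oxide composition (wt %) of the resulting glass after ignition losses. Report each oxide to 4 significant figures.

Glass mass = 120.3 pbw (batch 130.8 − LOI 10.50).
Composition: SiO2 68.06%, ZrO2 0.6092%, K2O 8.474%, Al2O3 8.852%, PbO 14.00%

Intermediates appear rounded to 4 significant digits alongside each step — every computation holds full float precision in all steps. Exactly one rounding lands on every reported figure. Derived quantities are re-derived at exact precision (net glass mass, the totals, the five compositions, LOI, the yield) from the batch weights at 120.3 pbw of glass as written in either problem or answer.
Oxide masses out of the charge:
  SiO2: 1.085·0.3233 + 81.97·0.9950 = 81.91 pbw
  ZrO2: 1.085·0.6757 = 0.7331 pbw
  K2O: 15.00·0.6799 = 10.20 pbw
  Al2O3: 15.92·0.6537 + 81.97·0.003000 = 10.65 pbw
  PbO: 16.87·0.9990 = 16.85 pbw
LOI: 1.085·0.001000 + 15.92·0.3463 + 16.87·0.001000 + 15.00·0.3201 + 81.97·0.002000 = 10.50 pbw
batch − LOI leaves glass = 130.8 − 10.50 = 120.3 pbw (= the summed oxide contributions)
wt % = 100 × oxide mass / glass mass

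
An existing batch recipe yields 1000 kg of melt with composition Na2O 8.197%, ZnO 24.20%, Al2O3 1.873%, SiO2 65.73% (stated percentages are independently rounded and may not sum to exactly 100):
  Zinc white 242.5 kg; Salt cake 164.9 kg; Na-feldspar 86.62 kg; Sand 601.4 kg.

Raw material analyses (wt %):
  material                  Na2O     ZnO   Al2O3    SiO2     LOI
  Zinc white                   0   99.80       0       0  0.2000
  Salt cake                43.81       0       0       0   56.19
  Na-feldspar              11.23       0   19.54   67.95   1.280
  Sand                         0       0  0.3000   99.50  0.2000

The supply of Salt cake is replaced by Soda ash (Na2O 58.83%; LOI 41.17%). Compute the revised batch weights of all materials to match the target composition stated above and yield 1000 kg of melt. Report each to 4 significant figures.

Revised batch per 1000 kg melt:
  Zinc white: 242.5 kg
  Soda ash: 122.8 kg
  Na-feldspar: 86.62 kg
  Sand: 601.4 kg
Total batch = 1053 kg; LOI loss = 53.35 kg

Values along the way appear rounded to 4 significant digits when written out. All arithmetic keeps full float precision at every stage — exactly one rounding lands on each reported value. Derived quantities are rebuilt in full float precision (four oxide percentages, ignition loss, glass mass, the yield, the totals) from the weighed amounts per 1000 kg of glass as written in the problem or the answer.
Target masses of each oxide per 1000 kg melt:
  Na2O: 8.197% × 1000 = 81.97 kg
  ZnO: 24.20% × 1000 = 242.0 kg
  Al2O3: 1.873% × 1000 = 18.73 kg
  SiO2: 65.73% × 1000 = 657.3 kg
Sums-versus-targets review applying the batch weights above, under the basis named above (summed amounts equal target values modulo rounding of the values):
  Na2O: 122.8·0.5883 + 86.62·0.1123 = 81.97 kg (target 81.97 kg)
  ZnO: 242.5·0.9980 = 242.0 kg (target 242.0 kg)
  Al2O3: 86.62·0.1954 + 601.4·0.003000 = 18.73 kg (target 18.73 kg)
  SiO2: 86.62·0.6795 + 601.4·0.9950 = 657.3 kg (target 657.3 kg)
Glass-mass bookkeeping: total charge less LOI = 1000 kg (targets for the oxides total 1000 kg; with the basis standing at 1000 kg — differing by rounding only).
Batch total: Σ batch = 1053 kg; LOI removed, Σ of batch·LOI: 53.35 kg; yield, glass over the total, = 94.93%.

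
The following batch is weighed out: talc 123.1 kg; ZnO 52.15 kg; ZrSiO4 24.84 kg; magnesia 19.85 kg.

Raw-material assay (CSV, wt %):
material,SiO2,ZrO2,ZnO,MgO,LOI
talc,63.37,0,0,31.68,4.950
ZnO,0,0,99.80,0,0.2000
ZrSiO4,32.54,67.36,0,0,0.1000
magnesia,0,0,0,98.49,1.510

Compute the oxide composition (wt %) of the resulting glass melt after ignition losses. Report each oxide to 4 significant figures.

Glass mass = 213.4 kg (batch 219.9 − LOI 6.522).
Composition: SiO2 40.34%, ZrO2 7.840%, ZnO 24.39%, MgO 27.43%

Mid-chain values appear rounded off to 4 significant digits at each printed step — full float precision is held in all steps; each reported number is rounded exactly once — derived quantities are recomputed using the weight values per 213.4 kg of glass at exact precision (LOI, the yield, four oxide percentages, totals, glass mass) as set out in either problem or answer.
Per-oxide mass from batch:
  SiO2: 123.1·0.6337 + 24.84·0.3254 = 86.09 kg
  ZrO2: 24.84·0.6736 = 16.73 kg
  ZnO: 52.15·0.9980 = 52.05 kg
  MgO: 123.1·0.3168 + 19.85·0.9849 = 58.55 kg
LOI: 123.1·0.04950 + 52.15·0.002000 + 24.84·0.001000 + 19.85·0.01510 = 6.522 kg
Glass = total batch minus LOI = 219.9 − 6.522 = 213.4 kg (consistent with Σ oxide mass)
wt % = oxide mass / glass mass × 100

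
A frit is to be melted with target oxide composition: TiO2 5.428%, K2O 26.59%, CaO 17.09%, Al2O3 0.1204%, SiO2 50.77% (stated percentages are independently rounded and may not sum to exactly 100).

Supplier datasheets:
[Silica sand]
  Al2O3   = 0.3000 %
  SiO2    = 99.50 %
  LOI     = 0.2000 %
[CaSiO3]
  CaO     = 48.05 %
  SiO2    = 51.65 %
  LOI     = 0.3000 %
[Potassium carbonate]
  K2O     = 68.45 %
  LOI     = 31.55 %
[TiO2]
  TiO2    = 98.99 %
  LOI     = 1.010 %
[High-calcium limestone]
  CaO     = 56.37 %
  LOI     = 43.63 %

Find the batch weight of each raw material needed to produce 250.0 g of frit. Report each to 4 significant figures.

Batch per 250.0 g frit:
  Silica sand: 100.3 g
  CaSiO3: 52.46 g
  Potassium carbonate: 97.11 g
  TiO2: 13.71 g
  High-calcium limestone: 31.08 g
Total batch = 294.7 g; LOI loss = 44.69 g; yield = 84.83%

All arithmetic runs at full float precision at all times — the intermediate values are shown (rounded to 4 significant figures) alongside each step. Every reported result is rounded exactly once. The derived quantities are re-derived using the weight values on 250.0 g of glass at full float precision (ignition loss, five oxide percentages, yield, net glass mass, totals), as quoted within the problem or answer text.
Target oxide masses per 250.0 g frit:
  TiO2: 5.428% × 250.0 = 13.57 g
  K2O: 26.59% × 250.0 = 66.47 g
  CaO: 17.09% × 250.0 = 42.72 g
  Al2O3: 0.1204% × 250.0 = 0.3010 g
  SiO2: 50.77% × 250.0 = 126.9 g
A balance pass over the oxides, with the batch weights as given, under the basis named above (target by target, the sums agree given rounding of the digits):
  TiO2: 13.71·0.9899 = 13.57 g (target 13.57 g)
  K2O: 97.11·0.6845 = 66.47 g (target 66.47 g)
  CaO: 52.46·0.4805 + 31.08·0.5637 = 42.73 g (target 42.72 g)
  Al2O3: 100.3·0.003000 = 0.3009 g (target 0.3010 g)
  SiO2: 100.3·0.9950 + 52.46·0.5165 = 126.9 g (target 126.9 g)
Glass-mass sanity pass: the batch minus its LOI: 250.0 g (per-oxide target masses sum to 250.0 g; stated basis 250.0 g — differing by rounding only).
Adding the batch up: Σ batch = 294.7 g; loss to ignition Σ batch·LOI = 44.69 g; yield, glass over the total, = 84.83%.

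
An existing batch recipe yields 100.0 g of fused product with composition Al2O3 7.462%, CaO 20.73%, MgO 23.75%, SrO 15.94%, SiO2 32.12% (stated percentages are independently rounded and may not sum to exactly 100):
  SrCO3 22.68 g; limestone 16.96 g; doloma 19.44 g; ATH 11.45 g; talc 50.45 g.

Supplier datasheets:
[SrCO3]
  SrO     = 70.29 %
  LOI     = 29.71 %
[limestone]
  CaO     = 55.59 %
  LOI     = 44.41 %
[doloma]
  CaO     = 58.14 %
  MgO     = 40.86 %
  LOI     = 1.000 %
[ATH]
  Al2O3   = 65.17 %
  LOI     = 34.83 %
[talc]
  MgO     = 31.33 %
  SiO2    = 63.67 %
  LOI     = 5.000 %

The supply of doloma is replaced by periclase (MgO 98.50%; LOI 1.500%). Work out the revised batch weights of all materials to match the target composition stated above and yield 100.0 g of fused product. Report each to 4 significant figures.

Full precision is held through the solve — the intermediate values are displayed rounded to 4 significant digits when written out; exactly one rounding lands on every reported result — all derived quantities, which include the five compositions, ignition loss, the yield, the totals, glass mass, are carried in exact precision, as given in the problem or the answer, using the weight values per 100.0 g of glass.
Oxide mass targets, per 100.0 g fused product:
  Al2O3: 7.462% × 100.0 = 7.462 g
  CaO: 20.73% × 100.0 = 20.73 g
  MgO: 23.75% × 100.0 = 23.75 g
  SrO: 15.94% × 100.0 = 15.94 g
  SiO2: 32.12% × 100.0 = 32.12 g
Per-oxide balance check working from each reported weight, for the quoted basis mass (summed amounts equal target values up to rounding of the answer):
  Al2O3: 11.45·0.6517 = 7.462 g (target 7.462 g)
  CaO: 37.29·0.5559 = 20.73 g (target 20.73 g)
  MgO: 8.066·0.9850 + 50.45·0.3133 = 23.75 g (target 23.75 g)
  SrO: 22.68·0.7029 = 15.94 g (target 15.94 g)
  SiO2: 50.45·0.6367 = 32.12 g (target 32.12 g)
Mass balance on the glass: the batch minus its LOI: 100.0 g (the targets, summed, come to 100.0 g; basis as stated: 100.0 g — gaps are rounding artifacts).
Total batch = Σ batch = 129.9 g; loss to ignition Σ batch·LOI = 29.93 g; glass ÷ batch gives a yield of 76.97%.

Revised batch per 100.0 g fused product:
  SrCO3: 22.68 g
  limestone: 37.29 g
  periclase: 8.066 g
  ATH: 11.45 g
  talc: 50.45 g
Total batch = 129.9 g; LOI loss = 29.93 g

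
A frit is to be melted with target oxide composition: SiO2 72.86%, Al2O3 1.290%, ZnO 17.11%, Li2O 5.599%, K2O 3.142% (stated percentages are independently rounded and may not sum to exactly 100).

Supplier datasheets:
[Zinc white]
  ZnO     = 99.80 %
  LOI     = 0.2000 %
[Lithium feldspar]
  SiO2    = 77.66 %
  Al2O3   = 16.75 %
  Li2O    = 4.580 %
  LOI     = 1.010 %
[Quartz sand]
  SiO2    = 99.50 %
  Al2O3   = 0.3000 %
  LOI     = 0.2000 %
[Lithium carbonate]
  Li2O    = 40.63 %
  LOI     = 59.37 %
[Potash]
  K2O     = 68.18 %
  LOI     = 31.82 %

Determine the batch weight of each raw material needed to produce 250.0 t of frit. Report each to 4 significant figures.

Full float precision is held throughout; in-progress results are shown, with 4-significant-figure rounding, in the working — a single rounding yields each reported result — all derived quantities, including the totals, net glass mass, the yield, LOI, the five compositions, are recomputed using the weight values at 250.0 t of glass at full float precision as set out in either problem or answer.
Per-oxide target masses for 250.0 t frit:
  SiO2: 72.86% × 250.0 = 182.2 t
  Al2O3: 1.290% × 250.0 = 3.225 t
  ZnO: 17.11% × 250.0 = 42.78 t
  Li2O: 5.599% × 250.0 = 14.00 t
  K2O: 3.142% × 250.0 = 7.855 t
Per-oxide balance check with the batch weights as given, at the basis given (target by target, the sums agree inside rounding margins):
  SiO2: 16.20·0.7766 + 170.4·0.9950 = 182.1 t (target 182.2 t)
  Al2O3: 16.20·0.1675 + 170.4·0.003000 = 3.225 t (target 3.225 t)
  ZnO: 42.86·0.9980 = 42.77 t (target 42.78 t)
  Li2O: 16.20·0.04580 + 32.62·0.4063 = 14.00 t (target 14.00 t)
  K2O: 11.52·0.6818 = 7.854 t (target 7.855 t)
Glass-mass bookkeeping: net batch after ignition = 250.0 t (the targets, summed, come to 250.0 t; basis as stated: 250.0 t — differing by rounding only).
Adding the batch up: Σ batch = 273.6 t; the LOI term Σ batch·LOI equals 23.62 t; yield = glass ÷ total batch = 91.37%.

Batch per 250.0 t frit:
  Zinc white: 42.86 t
  Lithium feldspar: 16.20 t
  Quartz sand: 170.4 t
  Lithium carbonate: 32.62 t
  Potash: 11.52 t
Total batch = 273.6 t; LOI loss = 23.62 t; yield = 91.37%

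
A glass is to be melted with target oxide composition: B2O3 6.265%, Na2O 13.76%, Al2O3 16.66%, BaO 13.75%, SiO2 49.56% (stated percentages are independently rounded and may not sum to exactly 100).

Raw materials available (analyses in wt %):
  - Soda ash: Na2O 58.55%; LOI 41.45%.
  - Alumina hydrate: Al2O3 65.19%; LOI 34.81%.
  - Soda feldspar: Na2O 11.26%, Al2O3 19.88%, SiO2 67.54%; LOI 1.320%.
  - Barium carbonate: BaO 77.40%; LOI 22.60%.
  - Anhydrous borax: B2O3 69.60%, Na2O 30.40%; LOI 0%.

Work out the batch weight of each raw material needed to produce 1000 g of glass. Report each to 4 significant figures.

The whole derivation holds full precision at every stage. Intermediates appear rounded off to 4 significant digits when written out. Each reported value takes a single rounding. The derived quantities, including the five compositions, net glass mass, ignition loss, the totals, yield, are re-derived using the weight values at 1000 g of glass in full precision precisely as stated by the problem or the answer.
Target oxide masses per 1000 g glass:
  B2O3: 6.265% × 1000 = 62.65 g
  Na2O: 13.76% × 1000 = 137.6 g
  Al2O3: 16.66% × 1000 = 166.6 g
  BaO: 13.75% × 1000 = 137.5 g
  SiO2: 49.56% × 1000 = 495.6 g
Mass-balance tally per oxide from the weights as reported, under the basis named above (every target is met by its sum once rounding is allowed for):
  B2O3: 90.01·0.6960 = 62.65 g (target 62.65 g)
  Na2O: 47.16·0.5855 + 733.8·0.1126 + 90.01·0.3040 = 137.6 g (target 137.6 g)
  Al2O3: 31.79·0.6519 + 733.8·0.1988 = 166.6 g (target 166.6 g)
  BaO: 177.6·0.7740 = 137.5 g (target 137.5 g)
  SiO2: 733.8·0.6754 = 495.6 g (target 495.6 g)
Mass balance on the glass: net batch after ignition = 999.9 g (summing oxide targets gives 1000 g; stated basis 1000 g — deltas are rounding alone).
Summing the batch: Σ batch = 1080 g; ignition loss, Σ(batch × LOI) = 80.44 g; the yield ratio, glass ÷ batch: 92.55%.

Batch per 1000 g glass:
  Soda ash: 47.16 g
  Alumina hydrate: 31.79 g
  Soda feldspar: 733.8 g
  Barium carbonate: 177.6 g
  Anhydrous borax: 90.01 g
Total batch = 1080 g; LOI loss = 80.44 g; yield = 92.55%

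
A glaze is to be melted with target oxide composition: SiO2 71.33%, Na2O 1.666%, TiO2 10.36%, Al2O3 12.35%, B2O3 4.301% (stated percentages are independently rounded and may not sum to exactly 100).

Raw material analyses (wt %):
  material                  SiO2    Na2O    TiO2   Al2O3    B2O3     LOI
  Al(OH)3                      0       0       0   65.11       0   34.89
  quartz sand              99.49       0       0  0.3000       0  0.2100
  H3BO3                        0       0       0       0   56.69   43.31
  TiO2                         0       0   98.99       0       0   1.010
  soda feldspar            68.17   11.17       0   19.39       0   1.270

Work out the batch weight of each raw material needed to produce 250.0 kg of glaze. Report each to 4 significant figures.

Batch per 250.0 kg glaze:
  Al(OH)3: 35.61 kg
  quartz sand: 153.7 kg
  H3BO3: 18.97 kg
  TiO2: 26.16 kg
  soda feldspar: 37.29 kg
Total batch = 271.7 kg; LOI loss = 21.70 kg; yield = 92.01%

All internal work maintains exact precision all the way through. Intermediates appear, rounded to 4 significant digits, between the steps; exactly one rounding lands on each reported number — derived quantities (totals, the five compositions, net glass mass, ignition loss, yield) are re-derived from the batch weights at 250.0 kg of glass in exact precision precisely as stated by either problem or answer.
Oxide mass targets, per 250.0 kg glaze:
  SiO2: 71.33% × 250.0 = 178.3 kg
  Na2O: 1.666% × 250.0 = 4.165 kg
  TiO2: 10.36% × 250.0 = 25.90 kg
  Al2O3: 12.35% × 250.0 = 30.88 kg
  B2O3: 4.301% × 250.0 = 10.75 kg
Oxide-by-oxide audit applying the batch weights above, on the stated basis (oxide sums agree with the targets exact up to rounding of places):
  SiO2: 153.7·0.9949 + 37.29·0.6817 = 178.3 kg (target 178.3 kg)
  Na2O: 37.29·0.1117 = 4.165 kg (target 4.165 kg)
  TiO2: 26.16·0.9899 = 25.90 kg (target 25.90 kg)
  Al2O3: 35.61·0.6511 + 153.7·0.003000 + 37.29·0.1939 = 30.88 kg (target 30.88 kg)
  B2O3: 18.97·0.5669 = 10.75 kg (target 10.75 kg)
Glass-mass closure: total batch − LOI = 250.0 kg (summing oxide targets gives 250.0 kg; against the stated basis, 250.0 kg — differing by rounding only).
Batch total: Σ batch = 271.7 kg; ignition loss, Σ(batch × LOI) = 21.70 kg; as yield: glass ÷ batch → 92.01%.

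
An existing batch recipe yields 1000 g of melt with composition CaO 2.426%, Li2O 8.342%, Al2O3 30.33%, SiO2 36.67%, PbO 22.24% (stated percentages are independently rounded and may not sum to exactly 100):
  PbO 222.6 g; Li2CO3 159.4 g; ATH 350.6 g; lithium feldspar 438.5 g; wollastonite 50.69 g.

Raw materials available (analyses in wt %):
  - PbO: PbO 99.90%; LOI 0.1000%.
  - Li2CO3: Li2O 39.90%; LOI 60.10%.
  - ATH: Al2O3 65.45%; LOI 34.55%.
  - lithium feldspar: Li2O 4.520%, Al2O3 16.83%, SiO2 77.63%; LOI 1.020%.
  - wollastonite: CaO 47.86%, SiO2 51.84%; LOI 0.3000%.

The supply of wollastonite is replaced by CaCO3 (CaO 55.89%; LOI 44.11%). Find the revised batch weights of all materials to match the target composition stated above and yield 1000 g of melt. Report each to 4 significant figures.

Revised batch per 1000 g melt:
  PbO: 222.6 g
  Li2CO3: 155.6 g
  ATH: 341.9 g
  lithium feldspar: 472.4 g
  CaCO3: 43.41 g
Total batch = 1236 g; LOI loss = 235.8 g

Each numeric step carries exact precision at each step. In-progress results are printed rounded off to 4 significant digits alongside each step; each reported result receives exactly one rounding — all derived quantities, including five oxide percentages, yield, the totals, ignition loss, net glass mass, are computed from the weighed amounts on 1000 g of glass in exact precision exactly as shown in the problem or answer text.
Oxide-by-oxide targets in 1000 g melt:
  CaO: 2.426% × 1000 = 24.26 g
  Li2O: 8.342% × 1000 = 83.42 g
  Al2O3: 30.33% × 1000 = 303.3 g
  SiO2: 36.67% × 1000 = 366.7 g
  PbO: 22.24% × 1000 = 222.4 g
Verifying the oxide balance per the reported batch figures, per the basis as stated (every target is met by its sum exact up to rounding of places):
  CaO: 43.41·0.5589 = 24.26 g (target 24.26 g)
  Li2O: 155.6·0.3990 + 472.4·0.04520 = 83.44 g (target 83.42 g)
  Al2O3: 341.9·0.6545 + 472.4·0.1683 = 303.3 g (target 303.3 g)
  SiO2: 472.4·0.7763 = 366.7 g (target 366.7 g)
  PbO: 222.6·0.9990 = 222.4 g (target 222.4 g)
Glass-mass sanity pass: total batch − LOI = 1000 g (summing oxide targets gives 1000 g; with the basis standing at 1000 g — deltas are rounding alone).
Batch grand total — Σ batch = 1236 g; ignition loss, Σ(batch × LOI) = 235.8 g; glass ÷ batch gives a yield of 80.92%.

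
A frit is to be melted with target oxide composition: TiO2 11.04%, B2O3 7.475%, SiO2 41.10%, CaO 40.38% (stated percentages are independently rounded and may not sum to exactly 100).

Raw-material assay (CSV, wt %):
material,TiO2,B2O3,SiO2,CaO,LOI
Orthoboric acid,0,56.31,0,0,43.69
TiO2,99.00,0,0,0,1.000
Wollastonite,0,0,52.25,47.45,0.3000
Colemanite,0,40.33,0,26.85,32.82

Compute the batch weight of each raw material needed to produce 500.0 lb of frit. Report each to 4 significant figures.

Each numeric step runs at full float precision all the way through — mid-chain values are displayed rounded to 4 significant digits at each printed step; every reported figure is rounded just once. All derived quantities, which include four oxide percentages, the yield, the totals, LOI, glass mass, are rebuilt at full precision, as quoted within the problem or answer text, from the batch weights at 500.0 lb of glass.
Target oxide masses per 500.0 lb frit:
  TiO2: 11.04% × 500.0 = 55.20 lb
  B2O3: 7.475% × 500.0 = 37.38 lb
  SiO2: 41.10% × 500.0 = 205.5 lb
  CaO: 40.38% × 500.0 = 201.9 lb
Oxide-by-oxide audit working from each reported weight, relative to the basis at hand (delivered sums recover each target inside rounding margins):
  TiO2: 55.76·0.9900 = 55.20 lb (target 55.20 lb)
  B2O3: 25.62·0.5631 + 56.90·0.4033 = 37.37 lb (target 37.38 lb)
  SiO2: 393.3·0.5225 = 205.5 lb (target 205.5 lb)
  CaO: 393.3·0.4745 + 56.90·0.2685 = 201.9 lb (target 201.9 lb)
Glass-mass sanity pass: total charge less LOI = 500.0 lb (per-oxide target masses sum to 500.0 lb; basis as stated: 500.0 lb — rounding explains the deltas).
Batch total: Σ batch = 531.6 lb; LOI loss = Σ batch·LOI = 31.61 lb; yield: glass divided by total = 94.05%.

Batch per 500.0 lb frit:
  Orthoboric acid: 25.62 lb
  TiO2: 55.76 lb
  Wollastonite: 393.3 lb
  Colemanite: 56.90 lb
Total batch = 531.6 lb; LOI loss = 31.61 lb; yield = 94.05%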